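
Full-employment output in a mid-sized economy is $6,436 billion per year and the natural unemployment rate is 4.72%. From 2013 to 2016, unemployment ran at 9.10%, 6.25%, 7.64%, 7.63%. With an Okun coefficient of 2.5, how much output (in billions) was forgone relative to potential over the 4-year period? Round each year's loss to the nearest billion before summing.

$1,889 billion

Year 2013: gap = -2.5 × (9.1 - 4.72) = -10.95%, loss ≈ 6436 × 10.95/100 ≈ 705.
Year 2014: gap = -2.5 × (6.25 - 4.72) = -3.825%, loss ≈ 6436 × 3.825/100 ≈ 246.
Year 2015: gap = -2.5 × (7.64 - 4.72) = -7.3%, loss ≈ 6436 × 7.3/100 ≈ 470.
Year 2016: gap = -2.5 × (7.63 - 4.72) = -7.275%, loss ≈ 6436 × 7.275/100 ≈ 468.
Total lost output = 705 + 246 + 470 + 468 = 1889 billion.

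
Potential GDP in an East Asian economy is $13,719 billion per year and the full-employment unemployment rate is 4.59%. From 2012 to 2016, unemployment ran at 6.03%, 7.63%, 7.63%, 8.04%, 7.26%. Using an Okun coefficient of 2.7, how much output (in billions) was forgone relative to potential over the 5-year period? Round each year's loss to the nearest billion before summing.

Year 2012: gap = -2.7 × (6.03 - 4.59) = -3.888%, loss ≈ 13719 × 3.888/100 ≈ 533.
Year 2013: gap = -2.7 × (7.63 - 4.59) = -8.208%, loss ≈ 13719 × 8.208/100 ≈ 1126.
Year 2014: gap = -2.7 × (7.63 - 4.59) = -8.208%, loss ≈ 13719 × 8.208/100 ≈ 1126.
Year 2015: gap = -2.7 × (8.04 - 4.59) = -9.315%, loss ≈ 13719 × 9.315/100 ≈ 1278.
Year 2016: gap = -2.7 × (7.26 - 4.59) = -7.209%, loss ≈ 13719 × 7.209/100 ≈ 989.
Total lost output = 533 + 1126 + 1126 + 1278 + 989 = 5052 billion.

$5,052 billion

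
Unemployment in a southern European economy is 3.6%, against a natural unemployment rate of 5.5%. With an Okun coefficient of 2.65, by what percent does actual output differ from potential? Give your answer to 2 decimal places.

The unemployment gap is 3.6 - 5.5 = -1.9 percentage points.
Okun's law gives an output gap of -2.65 × (-1.9) = 5.035%, i.e. 5.04% above potential.

5.04%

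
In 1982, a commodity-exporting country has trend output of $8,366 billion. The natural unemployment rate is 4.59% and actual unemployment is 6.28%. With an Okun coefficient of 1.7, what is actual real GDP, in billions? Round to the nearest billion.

$8,126 billion

Unemployment gap = 6.28 - 4.59 = 1.69 points, so the output gap is -1.7 × 1.69 = -2.873%.
Actual GDP = 8366 × (1 - 2.873/100) = 8366 × 0.97127 ≈ 8126 billion.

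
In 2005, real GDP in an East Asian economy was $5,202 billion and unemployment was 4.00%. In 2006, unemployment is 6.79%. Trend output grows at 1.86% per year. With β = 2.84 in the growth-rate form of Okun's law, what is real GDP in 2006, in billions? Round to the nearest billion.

$4,887 billion

Δu = 6.79 - 4 = 2.79 points.
Okun's law (growth form): g_Y = g_Y* - β × Δu = 1.86 - 2.84 × (2.79) = 1.86 - 7.9236 = -6.0636%.
Real GDP in the next year = 5202 × (1 - 6.0636/100) = 5202 × 0.939364 ≈ 4887 billion.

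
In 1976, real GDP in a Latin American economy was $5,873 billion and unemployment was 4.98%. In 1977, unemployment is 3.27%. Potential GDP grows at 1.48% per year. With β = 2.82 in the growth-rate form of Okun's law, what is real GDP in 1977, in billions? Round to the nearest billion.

Δu = 3.27 - 4.98 = -1.71 points.
Okun's law (growth form): g_Y = g_Y* - β × Δu = 1.48 - 2.82 × (-1.71) = 1.48 + 4.8222 = 6.3022%.
Real GDP in the next year = 5873 × (1 + 6.3022/100) = 5873 × 1.063022 ≈ 6243 billion.

$6,243 billion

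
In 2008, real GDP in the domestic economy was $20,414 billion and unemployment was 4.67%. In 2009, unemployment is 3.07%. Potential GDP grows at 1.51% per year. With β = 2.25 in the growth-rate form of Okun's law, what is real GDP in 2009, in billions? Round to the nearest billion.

Δu = 3.07 - 4.67 = -1.6 points.
Okun's law (growth form): g_Y = g_Y* - β × Δu = 1.51 - 2.25 × (-1.60) = 1.51 + 3.6 = 5.11%.
Real GDP in the next year = 20414 × (1 + 5.11/100) = 20414 × 1.0511 ≈ 21457 billion.

$21,457 billion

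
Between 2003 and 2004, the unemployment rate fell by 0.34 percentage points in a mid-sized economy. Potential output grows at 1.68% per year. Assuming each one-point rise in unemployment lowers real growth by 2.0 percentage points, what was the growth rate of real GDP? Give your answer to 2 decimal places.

2.36%

Growth-rate Okun's law: g_Y = g_Y* - β × Δu.
g_Y = 1.68 - 2.0 × (-0.34) = 1.68 + 0.68 = 2.36%, i.e. 2.36% to 2 d.p.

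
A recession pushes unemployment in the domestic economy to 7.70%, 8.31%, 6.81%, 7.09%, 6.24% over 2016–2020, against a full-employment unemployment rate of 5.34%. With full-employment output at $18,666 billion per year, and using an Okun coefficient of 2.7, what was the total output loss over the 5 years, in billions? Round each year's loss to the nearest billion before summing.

Year 2016: gap = -2.7 × (7.7 - 5.34) = -6.372%, loss ≈ 18666 × 6.372/100 ≈ 1189.
Year 2017: gap = -2.7 × (8.31 - 5.34) = -8.019%, loss ≈ 18666 × 8.019/100 ≈ 1497.
Year 2018: gap = -2.7 × (6.81 - 5.34) = -3.969%, loss ≈ 18666 × 3.969/100 ≈ 741.
Year 2019: gap = -2.7 × (7.09 - 5.34) = -4.725%, loss ≈ 18666 × 4.725/100 ≈ 882.
Year 2020: gap = -2.7 × (6.24 - 5.34) = -2.43%, loss ≈ 18666 × 2.43/100 ≈ 454.
Total lost output = 1189 + 1497 + 741 + 882 + 454 = 4763 billion.

$4,763 billion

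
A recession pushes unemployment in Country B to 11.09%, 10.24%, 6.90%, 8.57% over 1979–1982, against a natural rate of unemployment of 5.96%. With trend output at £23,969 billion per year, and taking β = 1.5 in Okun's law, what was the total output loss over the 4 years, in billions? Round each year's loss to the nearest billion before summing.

Year 1979: gap = -1.5 × (11.09 - 5.96) = -7.695%, loss ≈ 23969 × 7.695/100 ≈ 1844.
Year 1980: gap = -1.5 × (10.24 - 5.96) = -6.42%, loss ≈ 23969 × 6.42/100 ≈ 1539.
Year 1981: gap = -1.5 × (6.9 - 5.96) = -1.41%, loss ≈ 23969 × 1.41/100 ≈ 338.
Year 1982: gap = -1.5 × (8.57 - 5.96) = -3.915%, loss ≈ 23969 × 3.915/100 ≈ 938.
Total lost output = 1844 + 1539 + 338 + 938 = 4659 billion.

£4,659 billion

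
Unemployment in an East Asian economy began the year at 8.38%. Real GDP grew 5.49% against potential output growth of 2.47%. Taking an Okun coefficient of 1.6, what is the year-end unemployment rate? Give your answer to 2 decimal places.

6.49%

Growth-rate Okun's law: g_Y = g_Y* - β × Δu, so Δu = (g_Y* - g_Y)/β.
Δu = (2.47 - 5.49)/1.6 = -3.02/1.6 = -1.89 percentage points.
Year-end unemployment = 8.38 - 1.89 = 6.49%.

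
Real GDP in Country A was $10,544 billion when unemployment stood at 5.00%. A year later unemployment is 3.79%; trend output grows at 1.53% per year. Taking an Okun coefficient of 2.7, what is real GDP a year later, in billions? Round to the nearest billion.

$11,050 billion

Δu = 3.79 - 5 = -1.21 points.
Okun's law (growth form): g_Y = g_Y* - β × Δu = 1.53 - 2.7 × (-1.21) = 1.53 + 3.267 = 4.797%.
Real GDP in the next year = 10544 × (1 + 4.797/100) = 10544 × 1.04797 ≈ 11050 billion.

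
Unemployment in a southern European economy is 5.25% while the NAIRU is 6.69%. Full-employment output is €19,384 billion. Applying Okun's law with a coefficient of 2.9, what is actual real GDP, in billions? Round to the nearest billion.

€20,193 billion

Unemployment gap = 5.25 - 6.69 = -1.44 points, so the output gap is -2.9 × (-1.44) = 4.176%.
Actual GDP = 19384 × (1 + 4.176/100) = 19384 × 1.04176 ≈ 20193 billion.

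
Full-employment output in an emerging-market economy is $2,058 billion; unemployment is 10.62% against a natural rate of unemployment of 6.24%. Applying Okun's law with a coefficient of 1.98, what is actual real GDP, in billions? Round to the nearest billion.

Unemployment gap = 10.62 - 6.24 = 4.38 points, so the output gap is -1.98 × 4.38 = -8.6724%.
Actual GDP = 2058 × (1 - 8.6724/100) = 2058 × 0.913276 ≈ 1880 billion.

$1,880 billion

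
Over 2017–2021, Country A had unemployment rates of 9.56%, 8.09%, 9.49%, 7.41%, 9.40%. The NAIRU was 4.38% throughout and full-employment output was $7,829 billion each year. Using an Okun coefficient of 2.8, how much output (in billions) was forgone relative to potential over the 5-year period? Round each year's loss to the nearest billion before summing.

$4,833 billion

Year 2017: gap = -2.8 × (9.56 - 4.38) = -14.504%, loss ≈ 7829 × 14.504/100 ≈ 1136.
Year 2018: gap = -2.8 × (8.09 - 4.38) = -10.388%, loss ≈ 7829 × 10.388/100 ≈ 813.
Year 2019: gap = -2.8 × (9.49 - 4.38) = -14.308%, loss ≈ 7829 × 14.308/100 ≈ 1120.
Year 2020: gap = -2.8 × (7.41 - 4.38) = -8.484%, loss ≈ 7829 × 8.484/100 ≈ 664.
Year 2021: gap = -2.8 × (9.4 - 4.38) = -14.056%, loss ≈ 7829 × 14.056/100 ≈ 1100.
Total lost output = 1136 + 813 + 1120 + 664 + 1100 = 4833 billion.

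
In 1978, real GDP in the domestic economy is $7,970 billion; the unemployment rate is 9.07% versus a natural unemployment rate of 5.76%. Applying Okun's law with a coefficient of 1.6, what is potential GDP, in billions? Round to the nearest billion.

Unemployment gap = 9.07 - 5.76 = 3.31 points, so output gap = -1.6 × 3.31 = -5.296%.
Since Y = Y* × (1 + gap/100), Y* = 7970/0.94704 ≈ 8416 billion.

$8,416 billion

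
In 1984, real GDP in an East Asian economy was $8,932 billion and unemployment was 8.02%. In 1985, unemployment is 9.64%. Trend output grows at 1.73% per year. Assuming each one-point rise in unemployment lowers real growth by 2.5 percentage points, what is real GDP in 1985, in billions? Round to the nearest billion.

Δu = 9.64 - 8.02 = 1.62 points.
Okun's law (growth form): g_Y = g_Y* - β × Δu = 1.73 - 2.5 × (1.62) = 1.73 - 4.05 = -2.32%.
Real GDP in the next year = 8932 × (1 - 2.32/100) = 8932 × 0.9768 ≈ 8725 billion.

$8,725 billion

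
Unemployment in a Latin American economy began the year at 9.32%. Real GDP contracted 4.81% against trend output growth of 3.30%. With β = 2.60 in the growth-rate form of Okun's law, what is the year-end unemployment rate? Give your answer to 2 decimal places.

Growth-rate Okun's law: g_Y = g_Y* - β × Δu, so Δu = (g_Y* - g_Y)/β.
Δu = (3.3 + 4.81)/2.60 = 8.11/2.60 = 3.12 percentage points.
Year-end unemployment = 9.32 + 3.12 = 12.44%.

12.44%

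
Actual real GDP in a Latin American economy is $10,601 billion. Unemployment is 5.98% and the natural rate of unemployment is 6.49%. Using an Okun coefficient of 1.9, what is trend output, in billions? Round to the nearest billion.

$10,499 billion

Unemployment gap = 5.98 - 6.49 = -0.51 points, so output gap = -1.9 × (-0.51) = 0.969%.
Since Y = Y* × (1 + gap/100), Y* = 10601/1.00969 ≈ 10499 billion.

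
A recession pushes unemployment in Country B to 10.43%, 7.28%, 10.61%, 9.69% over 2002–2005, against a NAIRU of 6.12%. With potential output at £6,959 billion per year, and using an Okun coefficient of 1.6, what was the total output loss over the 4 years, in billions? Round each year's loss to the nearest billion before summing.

Year 2002: gap = -1.6 × (10.43 - 6.12) = -6.896%, loss ≈ 6959 × 6.896/100 ≈ 480.
Year 2003: gap = -1.6 × (7.28 - 6.12) = -1.856%, loss ≈ 6959 × 1.856/100 ≈ 129.
Year 2004: gap = -1.6 × (10.61 - 6.12) = -7.184%, loss ≈ 6959 × 7.184/100 ≈ 500.
Year 2005: gap = -1.6 × (9.69 - 6.12) = -5.712%, loss ≈ 6959 × 5.712/100 ≈ 397.
Total lost output = 480 + 129 + 500 + 397 = 1506 billion.

£1,506 billion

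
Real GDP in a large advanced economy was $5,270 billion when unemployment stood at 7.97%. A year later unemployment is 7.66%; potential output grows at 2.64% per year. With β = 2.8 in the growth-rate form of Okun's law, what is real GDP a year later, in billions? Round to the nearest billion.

Δu = 7.66 - 7.97 = -0.31 points.
Okun's law (growth form): g_Y = g_Y* - β × Δu = 2.64 - 2.8 × (-0.31) = 2.64 + 0.868 = 3.508%.
Real GDP in the next year = 5270 × (1 + 3.508/100) = 5270 × 1.03508 ≈ 5455 billion.

$5,455 billion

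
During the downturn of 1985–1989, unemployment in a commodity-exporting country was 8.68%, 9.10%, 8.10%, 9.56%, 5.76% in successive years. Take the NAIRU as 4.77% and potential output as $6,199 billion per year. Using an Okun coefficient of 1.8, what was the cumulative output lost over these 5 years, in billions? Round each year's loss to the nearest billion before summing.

Year 1985: gap = -1.8 × (8.68 - 4.77) = -7.038%, loss ≈ 6199 × 7.038/100 ≈ 436.
Year 1986: gap = -1.8 × (9.1 - 4.77) = -7.794%, loss ≈ 6199 × 7.794/100 ≈ 483.
Year 1987: gap = -1.8 × (8.1 - 4.77) = -5.994%, loss ≈ 6199 × 5.994/100 ≈ 372.
Year 1988: gap = -1.8 × (9.56 - 4.77) = -8.622%, loss ≈ 6199 × 8.622/100 ≈ 534.
Year 1989: gap = -1.8 × (5.76 - 4.77) = -1.782%, loss ≈ 6199 × 1.782/100 ≈ 110.
Total lost output = 436 + 483 + 372 + 534 + 110 = 1935 billion.

$1,935 billion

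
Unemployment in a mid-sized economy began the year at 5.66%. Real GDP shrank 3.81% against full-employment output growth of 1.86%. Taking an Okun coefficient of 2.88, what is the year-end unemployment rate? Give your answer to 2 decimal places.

Growth-rate Okun's law: g_Y = g_Y* - β × Δu, so Δu = (g_Y* - g_Y)/β.
Δu = (1.86 + 3.81)/2.88 = 5.67/2.88 = 1.97 percentage points.
Year-end unemployment = 5.66 + 1.97 = 7.63%.

7.63%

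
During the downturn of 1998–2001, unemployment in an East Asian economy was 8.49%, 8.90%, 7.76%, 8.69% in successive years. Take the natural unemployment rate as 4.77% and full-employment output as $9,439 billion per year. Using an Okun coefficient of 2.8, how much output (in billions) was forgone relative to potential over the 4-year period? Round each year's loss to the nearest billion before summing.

Year 1998: gap = -2.8 × (8.49 - 4.77) = -10.416%, loss ≈ 9439 × 10.416/100 ≈ 983.
Year 1999: gap = -2.8 × (8.9 - 4.77) = -11.564%, loss ≈ 9439 × 11.564/100 ≈ 1092.
Year 2000: gap = -2.8 × (7.76 - 4.77) = -8.372%, loss ≈ 9439 × 8.372/100 ≈ 790.
Year 2001: gap = -2.8 × (8.69 - 4.77) = -10.976%, loss ≈ 9439 × 10.976/100 ≈ 1036.
Total lost output = 983 + 1092 + 790 + 1036 = 3901 billion.

$3,901 billion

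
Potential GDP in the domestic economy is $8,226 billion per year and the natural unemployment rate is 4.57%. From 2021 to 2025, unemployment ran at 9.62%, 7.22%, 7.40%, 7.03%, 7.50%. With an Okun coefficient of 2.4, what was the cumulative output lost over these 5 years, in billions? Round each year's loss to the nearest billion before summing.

Year 2021: gap = -2.4 × (9.62 - 4.57) = -12.12%, loss ≈ 8226 × 12.12/100 ≈ 997.
Year 2022: gap = -2.4 × (7.22 - 4.57) = -6.36%, loss ≈ 8226 × 6.36/100 ≈ 523.
Year 2023: gap = -2.4 × (7.4 - 4.57) = -6.792%, loss ≈ 8226 × 6.792/100 ≈ 559.
Year 2024: gap = -2.4 × (7.03 - 4.57) = -5.904%, loss ≈ 8226 × 5.904/100 ≈ 486.
Year 2025: gap = -2.4 × (7.5 - 4.57) = -7.032%, loss ≈ 8226 × 7.032/100 ≈ 578.
Total lost output = 997 + 523 + 559 + 486 + 578 = 3143 billion.

$3,143 billion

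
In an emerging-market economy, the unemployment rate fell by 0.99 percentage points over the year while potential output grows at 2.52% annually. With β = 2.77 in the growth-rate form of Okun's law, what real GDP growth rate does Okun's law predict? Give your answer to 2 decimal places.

5.26%

Growth-rate Okun's law: g_Y = g_Y* - β × Δu.
g_Y = 2.52 - 2.77 × (-0.99) = 2.52 + 2.7423 = 5.2623%, i.e. 5.26% to 2 d.p.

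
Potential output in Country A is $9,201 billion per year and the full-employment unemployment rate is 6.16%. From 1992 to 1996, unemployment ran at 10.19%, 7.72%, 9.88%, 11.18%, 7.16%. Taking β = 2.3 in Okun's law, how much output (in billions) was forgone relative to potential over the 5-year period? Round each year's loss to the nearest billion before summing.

Year 1992: gap = -2.3 × (10.19 - 6.16) = -9.269%, loss ≈ 9201 × 9.269/100 ≈ 853.
Year 1993: gap = -2.3 × (7.72 - 6.16) = -3.588%, loss ≈ 9201 × 3.588/100 ≈ 330.
Year 1994: gap = -2.3 × (9.88 - 6.16) = -8.556%, loss ≈ 9201 × 8.556/100 ≈ 787.
Year 1995: gap = -2.3 × (11.18 - 6.16) = -11.546%, loss ≈ 9201 × 11.546/100 ≈ 1062.
Year 1996: gap = -2.3 × (7.16 - 6.16) = -2.3%, loss ≈ 9201 × 2.3/100 ≈ 212.
Total lost output = 853 + 330 + 787 + 1062 + 212 = 3244 billion.

$3,244 billion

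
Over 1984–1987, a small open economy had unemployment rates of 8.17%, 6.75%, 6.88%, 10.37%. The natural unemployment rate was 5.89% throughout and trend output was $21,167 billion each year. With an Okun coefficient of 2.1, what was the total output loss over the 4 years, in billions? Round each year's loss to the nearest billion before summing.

$3,826 billion

Year 1984: gap = -2.1 × (8.17 - 5.89) = -4.788%, loss ≈ 21167 × 4.788/100 ≈ 1013.
Year 1985: gap = -2.1 × (6.75 - 5.89) = -1.806%, loss ≈ 21167 × 1.806/100 ≈ 382.
Year 1986: gap = -2.1 × (6.88 - 5.89) = -2.079%, loss ≈ 21167 × 2.079/100 ≈ 440.
Year 1987: gap = -2.1 × (10.37 - 5.89) = -9.408%, loss ≈ 21167 × 9.408/100 ≈ 1991.
Total lost output = 1013 + 382 + 440 + 1991 = 3826 billion.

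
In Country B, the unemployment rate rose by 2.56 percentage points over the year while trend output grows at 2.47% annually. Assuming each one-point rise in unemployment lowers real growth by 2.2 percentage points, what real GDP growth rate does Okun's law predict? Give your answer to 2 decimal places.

-3.16%

Growth-rate Okun's law: g_Y = g_Y* - β × Δu.
g_Y = 2.47 - 2.2 × (2.56) = 2.47 - 5.632 = -3.162%, i.e. -3.16% to 2 d.p.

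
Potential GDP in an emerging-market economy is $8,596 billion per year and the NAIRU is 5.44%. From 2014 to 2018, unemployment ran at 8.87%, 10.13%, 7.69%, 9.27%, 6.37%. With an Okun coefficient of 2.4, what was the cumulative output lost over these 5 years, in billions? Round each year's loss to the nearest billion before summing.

$3,122 billion

Year 2014: gap = -2.4 × (8.87 - 5.44) = -8.232%, loss ≈ 8596 × 8.232/100 ≈ 708.
Year 2015: gap = -2.4 × (10.13 - 5.44) = -11.256%, loss ≈ 8596 × 11.256/100 ≈ 968.
Year 2016: gap = -2.4 × (7.69 - 5.44) = -5.4%, loss ≈ 8596 × 5.4/100 ≈ 464.
Year 2017: gap = -2.4 × (9.27 - 5.44) = -9.192%, loss ≈ 8596 × 9.192/100 ≈ 790.
Year 2018: gap = -2.4 × (6.37 - 5.44) = -2.232%, loss ≈ 8596 × 2.232/100 ≈ 192.
Total lost output = 708 + 968 + 464 + 790 + 192 = 3122 billion.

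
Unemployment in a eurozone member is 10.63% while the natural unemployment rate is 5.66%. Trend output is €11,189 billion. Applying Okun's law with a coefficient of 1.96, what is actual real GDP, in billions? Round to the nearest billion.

€10,099 billion

Unemployment gap = 10.63 - 5.66 = 4.97 points, so the output gap is -1.96 × 4.97 = -9.7412%.
Actual GDP = 11189 × (1 - 9.7412/100) = 11189 × 0.902588 ≈ 10099 billion.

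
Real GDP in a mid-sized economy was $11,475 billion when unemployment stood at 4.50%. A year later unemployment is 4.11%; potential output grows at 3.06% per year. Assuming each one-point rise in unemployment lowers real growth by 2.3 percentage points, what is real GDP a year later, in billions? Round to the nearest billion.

$11,929 billion

Δu = 4.11 - 4.5 = -0.39 points.
Okun's law (growth form): g_Y = g_Y* - β × Δu = 3.06 - 2.3 × (-0.39) = 3.06 + 0.897 = 3.957%.
Real GDP in the next year = 11475 × (1 + 3.957/100) = 11475 × 1.03957 ≈ 11929 billion.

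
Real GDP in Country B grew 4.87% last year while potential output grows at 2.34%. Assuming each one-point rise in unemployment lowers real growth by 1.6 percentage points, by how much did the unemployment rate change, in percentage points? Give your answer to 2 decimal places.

-1.58 percentage points

Growth-rate Okun's law: g_Y = g_Y* - β × Δu, so Δu = (g_Y* - g_Y)/β.
Δu = (2.34 - 4.87)/1.6 = -2.53/1.6 = -1.58 percentage points.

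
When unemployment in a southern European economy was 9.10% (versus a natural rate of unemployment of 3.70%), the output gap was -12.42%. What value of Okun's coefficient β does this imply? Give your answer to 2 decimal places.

β ≈ 2.30

Okun's law: output gap = -β × (u - u*).
-12.42 = -β × (9.1 - 3.7) = -β × 5.4, so β = 12.42/5.4 = 2.30.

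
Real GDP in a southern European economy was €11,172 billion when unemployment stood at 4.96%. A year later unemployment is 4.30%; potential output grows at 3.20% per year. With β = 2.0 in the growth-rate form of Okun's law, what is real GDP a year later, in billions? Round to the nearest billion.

€11,677 billion

Δu = 4.3 - 4.96 = -0.66 points.
Okun's law (growth form): g_Y = g_Y* - β × Δu = 3.20 - 2.0 × (-0.66) = 3.2 + 1.32 = 4.52%.
Real GDP in the next year = 11172 × (1 + 4.52/100) = 11172 × 1.0452 ≈ 11677 billion.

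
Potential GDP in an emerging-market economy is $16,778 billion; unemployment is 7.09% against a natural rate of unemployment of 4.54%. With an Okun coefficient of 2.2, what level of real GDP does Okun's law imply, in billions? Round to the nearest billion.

Unemployment gap = 7.09 - 4.54 = 2.55 points, so the output gap is -2.2 × 2.55 = -5.61%.
Actual GDP = 16778 × (1 - 5.61/100) = 16778 × 0.9439 ≈ 15837 billion.

$15,837 billion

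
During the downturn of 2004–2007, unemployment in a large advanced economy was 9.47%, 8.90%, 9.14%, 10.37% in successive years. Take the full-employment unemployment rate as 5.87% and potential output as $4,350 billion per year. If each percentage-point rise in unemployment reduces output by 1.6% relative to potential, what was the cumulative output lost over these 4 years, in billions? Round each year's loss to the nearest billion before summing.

Year 2004: gap = -1.6 × (9.47 - 5.87) = -5.76%, loss ≈ 4350 × 5.76/100 ≈ 251.
Year 2005: gap = -1.6 × (8.9 - 5.87) = -4.848%, loss ≈ 4350 × 4.848/100 ≈ 211.
Year 2006: gap = -1.6 × (9.14 - 5.87) = -5.232%, loss ≈ 4350 × 5.232/100 ≈ 228.
Year 2007: gap = -1.6 × (10.37 - 5.87) = -7.2%, loss ≈ 4350 × 7.2/100 ≈ 313.
Total lost output = 251 + 211 + 228 + 313 = 1003 billion.

$1,003 billion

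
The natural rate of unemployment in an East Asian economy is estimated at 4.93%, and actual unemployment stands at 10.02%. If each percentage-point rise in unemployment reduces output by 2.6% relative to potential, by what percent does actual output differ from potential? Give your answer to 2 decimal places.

-13.23%

The unemployment gap is 10.02 - 4.93 = 5.09 percentage points.
Okun's law gives an output gap of -2.6 × 5.09 = -13.234%, i.e. 13.23% below potential.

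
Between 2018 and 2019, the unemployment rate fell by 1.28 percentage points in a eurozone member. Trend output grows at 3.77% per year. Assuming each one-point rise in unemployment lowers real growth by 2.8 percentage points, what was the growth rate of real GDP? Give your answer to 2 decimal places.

7.35%

Growth-rate Okun's law: g_Y = g_Y* - β × Δu.
g_Y = 3.77 - 2.8 × (-1.28) = 3.77 + 3.584 = 7.354%, i.e. 7.35% to 2 d.p.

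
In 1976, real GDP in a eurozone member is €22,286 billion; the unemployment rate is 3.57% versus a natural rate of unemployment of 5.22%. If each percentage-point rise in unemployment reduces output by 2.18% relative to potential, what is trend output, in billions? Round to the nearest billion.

€21,512 billion

Unemployment gap = 3.57 - 5.22 = -1.65 points, so output gap = -2.18 × (-1.65) = 3.597%.
Since Y = Y* × (1 + gap/100), Y* = 22286/1.03597 ≈ 21512 billion.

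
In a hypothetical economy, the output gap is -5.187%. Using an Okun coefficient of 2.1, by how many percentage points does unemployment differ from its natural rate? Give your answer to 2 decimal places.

Okun's law: output gap = -β × (u - u*), so u - u* = -(output gap)/β.
u - u* = -(-5.187)/2.1 = 2.47 percentage points.

2.47 percentage points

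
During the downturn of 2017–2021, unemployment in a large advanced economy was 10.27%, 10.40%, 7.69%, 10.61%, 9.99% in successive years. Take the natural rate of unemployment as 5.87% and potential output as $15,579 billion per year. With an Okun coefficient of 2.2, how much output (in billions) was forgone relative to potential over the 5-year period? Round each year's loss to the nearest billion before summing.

$6,722 billion

Year 2017: gap = -2.2 × (10.27 - 5.87) = -9.68%, loss ≈ 15579 × 9.68/100 ≈ 1508.
Year 2018: gap = -2.2 × (10.4 - 5.87) = -9.966%, loss ≈ 15579 × 9.966/100 ≈ 1553.
Year 2019: gap = -2.2 × (7.69 - 5.87) = -4.004%, loss ≈ 15579 × 4.004/100 ≈ 624.
Year 2020: gap = -2.2 × (10.61 - 5.87) = -10.428%, loss ≈ 15579 × 10.428/100 ≈ 1625.
Year 2021: gap = -2.2 × (9.99 - 5.87) = -9.064%, loss ≈ 15579 × 9.064/100 ≈ 1412.
Total lost output = 1508 + 1553 + 624 + 1625 + 1412 = 6722 billion.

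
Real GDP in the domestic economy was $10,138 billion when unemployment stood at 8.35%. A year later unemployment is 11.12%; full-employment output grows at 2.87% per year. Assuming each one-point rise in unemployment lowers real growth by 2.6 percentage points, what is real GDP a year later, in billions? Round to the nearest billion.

$9,699 billion

Δu = 11.12 - 8.35 = 2.77 points.
Okun's law (growth form): g_Y = g_Y* - β × Δu = 2.87 - 2.6 × (2.77) = 2.87 - 7.202 = -4.332%.
Real GDP in the next year = 10138 × (1 - 4.332/100) = 10138 × 0.95668 ≈ 9699 billion.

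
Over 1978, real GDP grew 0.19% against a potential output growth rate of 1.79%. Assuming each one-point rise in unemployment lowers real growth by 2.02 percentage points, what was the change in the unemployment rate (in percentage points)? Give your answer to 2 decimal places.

0.79 percentage points

Growth-rate Okun's law: g_Y = g_Y* - β × Δu, so Δu = (g_Y* - g_Y)/β.
Δu = (1.79 - 0.19)/2.02 = 1.6/2.02 = 0.79 percentage points.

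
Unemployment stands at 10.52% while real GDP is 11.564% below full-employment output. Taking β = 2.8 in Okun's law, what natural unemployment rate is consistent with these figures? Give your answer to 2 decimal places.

From Okun's law, u - u* = -(output gap)/β = -(-11.564)/2.8 = 4.13 points.
So u* = 10.52 - 4.13 = 6.39%.

6.39%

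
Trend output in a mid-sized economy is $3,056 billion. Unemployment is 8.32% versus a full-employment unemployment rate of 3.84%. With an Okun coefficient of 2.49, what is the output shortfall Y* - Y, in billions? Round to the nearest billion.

Output gap = -2.49 × (8.32 - 3.84) = -2.49 × 4.48 = -11.1552%.
Actual GDP ≈ 3056 × 0.888448 ≈ 2715 billion, so the shortfall is 3056 - 2715 = 341 billion.

$341 billion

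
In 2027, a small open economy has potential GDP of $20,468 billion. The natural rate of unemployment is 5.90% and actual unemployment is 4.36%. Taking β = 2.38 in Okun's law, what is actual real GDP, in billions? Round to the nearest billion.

$21,218 billion

Unemployment gap = 4.36 - 5.9 = -1.54 points, so the output gap is -2.38 × (-1.54) = 3.6652%.
Actual GDP = 20468 × (1 + 3.6652/100) = 20468 × 1.036652 ≈ 21218 billion.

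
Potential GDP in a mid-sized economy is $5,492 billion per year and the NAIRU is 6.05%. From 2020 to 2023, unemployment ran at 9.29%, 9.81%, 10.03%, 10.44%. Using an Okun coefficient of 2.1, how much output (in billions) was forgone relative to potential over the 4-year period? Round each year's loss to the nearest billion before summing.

Year 2020: gap = -2.1 × (9.29 - 6.05) = -6.804%, loss ≈ 5492 × 6.804/100 ≈ 374.
Year 2021: gap = -2.1 × (9.81 - 6.05) = -7.896%, loss ≈ 5492 × 7.896/100 ≈ 434.
Year 2022: gap = -2.1 × (10.03 - 6.05) = -8.358%, loss ≈ 5492 × 8.358/100 ≈ 459.
Year 2023: gap = -2.1 × (10.44 - 6.05) = -9.219%, loss ≈ 5492 × 9.219/100 ≈ 506.
Total lost output = 374 + 434 + 459 + 506 = 1773 billion.

$1,773 billion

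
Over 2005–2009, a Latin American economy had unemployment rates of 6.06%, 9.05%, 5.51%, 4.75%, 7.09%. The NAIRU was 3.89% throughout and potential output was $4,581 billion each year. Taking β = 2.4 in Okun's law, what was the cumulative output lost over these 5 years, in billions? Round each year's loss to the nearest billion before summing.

Year 2005: gap = -2.4 × (6.06 - 3.89) = -5.208%, loss ≈ 4581 × 5.208/100 ≈ 239.
Year 2006: gap = -2.4 × (9.05 - 3.89) = -12.384%, loss ≈ 4581 × 12.384/100 ≈ 567.
Year 2007: gap = -2.4 × (5.51 - 3.89) = -3.888%, loss ≈ 4581 × 3.888/100 ≈ 178.
Year 2008: gap = -2.4 × (4.75 - 3.89) = -2.064%, loss ≈ 4581 × 2.064/100 ≈ 95.
Year 2009: gap = -2.4 × (7.09 - 3.89) = -7.68%, loss ≈ 4581 × 7.68/100 ≈ 352.
Total lost output = 239 + 567 + 178 + 95 + 352 = 1431 billion.

$1,431 billion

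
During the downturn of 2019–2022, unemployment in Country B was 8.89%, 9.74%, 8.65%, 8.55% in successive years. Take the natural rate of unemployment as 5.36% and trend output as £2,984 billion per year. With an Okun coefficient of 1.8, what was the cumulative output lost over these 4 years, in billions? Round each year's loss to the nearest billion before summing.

Year 2019: gap = -1.8 × (8.89 - 5.36) = -6.354%, loss ≈ 2984 × 6.354/100 ≈ 190.
Year 2020: gap = -1.8 × (9.74 - 5.36) = -7.884%, loss ≈ 2984 × 7.884/100 ≈ 235.
Year 2021: gap = -1.8 × (8.65 - 5.36) = -5.922%, loss ≈ 2984 × 5.922/100 ≈ 177.
Year 2022: gap = -1.8 × (8.55 - 5.36) = -5.742%, loss ≈ 2984 × 5.742/100 ≈ 171.
Total lost output = 190 + 235 + 177 + 171 = 773 billion.

£773 billion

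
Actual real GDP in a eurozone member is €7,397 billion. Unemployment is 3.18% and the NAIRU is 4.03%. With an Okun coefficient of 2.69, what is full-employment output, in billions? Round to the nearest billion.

€7,232 billion

Unemployment gap = 3.18 - 4.03 = -0.85 points, so output gap = -2.69 × (-0.85) = 2.2865%.
Since Y = Y* × (1 + gap/100), Y* = 7397/1.022865 ≈ 7232 billion.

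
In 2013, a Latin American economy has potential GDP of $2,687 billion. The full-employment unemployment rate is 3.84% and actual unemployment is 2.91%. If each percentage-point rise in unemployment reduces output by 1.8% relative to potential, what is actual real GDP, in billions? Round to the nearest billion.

Unemployment gap = 2.91 - 3.84 = -0.93 points, so the output gap is -1.8 × (-0.93) = 1.674%.
Actual GDP = 2687 × (1 + 1.674/100) = 2687 × 1.01674 ≈ 2732 billion.

$2,732 billion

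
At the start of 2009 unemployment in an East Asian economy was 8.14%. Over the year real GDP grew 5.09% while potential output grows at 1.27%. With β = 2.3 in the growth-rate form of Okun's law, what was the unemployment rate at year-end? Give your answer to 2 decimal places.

Growth-rate Okun's law: g_Y = g_Y* - β × Δu, so Δu = (g_Y* - g_Y)/β.
Δu = (1.27 - 5.09)/2.3 = -3.82/2.3 = -1.66 percentage points.
Year-end unemployment = 8.14 - 1.66 = 6.48%.

6.48%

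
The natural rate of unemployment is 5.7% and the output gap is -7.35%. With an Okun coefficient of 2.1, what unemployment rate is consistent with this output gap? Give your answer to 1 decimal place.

9.2%

From Okun's law, u - u* = -(output gap)/β = -(-7.35)/2.1 = 3.5 points.
So u = 5.7 + 3.5 = 9.2%.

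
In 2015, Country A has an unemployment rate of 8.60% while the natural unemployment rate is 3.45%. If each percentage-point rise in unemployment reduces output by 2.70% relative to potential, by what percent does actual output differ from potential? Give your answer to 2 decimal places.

-13.91%

The unemployment gap is 8.6 - 3.45 = 5.15 percentage points.
Okun's law gives an output gap of -2.7 × 5.15 = -13.905%, i.e. 13.91% below potential.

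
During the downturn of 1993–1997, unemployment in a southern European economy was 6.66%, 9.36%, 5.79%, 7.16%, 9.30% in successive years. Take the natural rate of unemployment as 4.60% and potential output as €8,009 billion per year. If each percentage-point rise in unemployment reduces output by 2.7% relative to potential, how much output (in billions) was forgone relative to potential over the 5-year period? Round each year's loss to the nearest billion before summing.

Year 1993: gap = -2.7 × (6.66 - 4.6) = -5.562%, loss ≈ 8009 × 5.562/100 ≈ 445.
Year 1994: gap = -2.7 × (9.36 - 4.6) = -12.852%, loss ≈ 8009 × 12.852/100 ≈ 1029.
Year 1995: gap = -2.7 × (5.79 - 4.6) = -3.213%, loss ≈ 8009 × 3.213/100 ≈ 257.
Year 1996: gap = -2.7 × (7.16 - 4.6) = -6.912%, loss ≈ 8009 × 6.912/100 ≈ 554.
Year 1997: gap = -2.7 × (9.3 - 4.6) = -12.69%, loss ≈ 8009 × 12.69/100 ≈ 1016.
Total lost output = 445 + 1029 + 257 + 554 + 1016 = 3301 billion.

€3,301 billion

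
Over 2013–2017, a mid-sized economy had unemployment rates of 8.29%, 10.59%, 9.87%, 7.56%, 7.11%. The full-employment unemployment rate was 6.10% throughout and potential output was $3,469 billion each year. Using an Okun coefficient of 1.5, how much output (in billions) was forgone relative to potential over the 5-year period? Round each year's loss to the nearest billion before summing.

Year 2013: gap = -1.5 × (8.29 - 6.1) = -3.285%, loss ≈ 3469 × 3.285/100 ≈ 114.
Year 2014: gap = -1.5 × (10.59 - 6.1) = -6.735%, loss ≈ 3469 × 6.735/100 ≈ 234.
Year 2015: gap = -1.5 × (9.87 - 6.1) = -5.655%, loss ≈ 3469 × 5.655/100 ≈ 196.
Year 2016: gap = -1.5 × (7.56 - 6.1) = -2.19%, loss ≈ 3469 × 2.19/100 ≈ 76.
Year 2017: gap = -1.5 × (7.11 - 6.1) = -1.515%, loss ≈ 3469 × 1.515/100 ≈ 53.
Total lost output = 114 + 234 + 196 + 76 + 53 = 673 billion.

$673 billion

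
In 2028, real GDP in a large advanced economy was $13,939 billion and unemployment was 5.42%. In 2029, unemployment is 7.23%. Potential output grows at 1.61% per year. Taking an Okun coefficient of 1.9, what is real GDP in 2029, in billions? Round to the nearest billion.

Δu = 7.23 - 5.42 = 1.81 points.
Okun's law (growth form): g_Y = g_Y* - β × Δu = 1.61 - 1.9 × (1.81) = 1.61 - 3.439 = -1.829%.
Real GDP in the next year = 13939 × (1 - 1.829/100) = 13939 × 0.98171 ≈ 13684 billion.

$13,684 billion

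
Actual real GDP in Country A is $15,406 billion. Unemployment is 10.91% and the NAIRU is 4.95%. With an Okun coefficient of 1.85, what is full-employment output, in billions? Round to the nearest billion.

$17,315 billion

Unemployment gap = 10.91 - 4.95 = 5.96 points, so output gap = -1.85 × 5.96 = -11.026%.
Since Y = Y* × (1 + gap/100), Y* = 15406/0.88974 ≈ 17315 billion.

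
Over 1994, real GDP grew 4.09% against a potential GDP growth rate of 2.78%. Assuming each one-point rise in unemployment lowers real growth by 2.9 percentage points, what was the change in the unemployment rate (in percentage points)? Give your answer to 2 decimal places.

Growth-rate Okun's law: g_Y = g_Y* - β × Δu, so Δu = (g_Y* - g_Y)/β.
Δu = (2.78 - 4.09)/2.9 = -1.31/2.9 = -0.45 percentage points.

-0.45 percentage points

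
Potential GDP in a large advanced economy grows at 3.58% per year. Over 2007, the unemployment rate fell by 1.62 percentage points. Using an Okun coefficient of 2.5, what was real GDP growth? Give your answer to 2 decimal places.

7.63%

Growth-rate Okun's law: g_Y = g_Y* - β × Δu.
g_Y = 3.58 - 2.5 × (-1.62) = 3.58 + 4.05 = 7.63%, i.e. 7.63% to 2 d.p.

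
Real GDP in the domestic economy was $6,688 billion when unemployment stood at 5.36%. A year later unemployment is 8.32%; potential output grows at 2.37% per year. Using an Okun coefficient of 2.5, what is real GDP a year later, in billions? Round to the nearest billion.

Δu = 8.32 - 5.36 = 2.96 points.
Okun's law (growth form): g_Y = g_Y* - β × Δu = 2.37 - 2.5 × (2.96) = 2.37 - 7.4 = -5.03%.
Real GDP in the next year = 6688 × (1 - 5.03/100) = 6688 × 0.9497 ≈ 6352 billion.

$6,352 billion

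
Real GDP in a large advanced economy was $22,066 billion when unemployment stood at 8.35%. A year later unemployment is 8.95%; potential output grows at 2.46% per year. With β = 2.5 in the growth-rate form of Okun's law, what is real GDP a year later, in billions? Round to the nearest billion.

$22,278 billion

Δu = 8.95 - 8.35 = 0.6 points.
Okun's law (growth form): g_Y = g_Y* - β × Δu = 2.46 - 2.5 × (0.60) = 2.46 - 1.5 = 0.96%.
Real GDP in the next year = 22066 × (1 + 0.96/100) = 22066 × 1.0096 ≈ 22278 billion.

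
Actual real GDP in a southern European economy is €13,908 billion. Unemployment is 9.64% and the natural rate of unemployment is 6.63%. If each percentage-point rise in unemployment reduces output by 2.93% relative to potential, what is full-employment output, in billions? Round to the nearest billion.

Unemployment gap = 9.64 - 6.63 = 3.01 points, so output gap = -2.93 × 3.01 = -8.8193%.
Since Y = Y* × (1 + gap/100), Y* = 13908/0.911807 ≈ 15253 billion.

€15,253 billion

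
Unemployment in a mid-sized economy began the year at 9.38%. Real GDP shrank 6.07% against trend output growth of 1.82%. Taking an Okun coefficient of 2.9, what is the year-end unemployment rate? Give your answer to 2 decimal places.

Growth-rate Okun's law: g_Y = g_Y* - β × Δu, so Δu = (g_Y* - g_Y)/β.
Δu = (1.82 + 6.07)/2.9 = 7.89/2.9 = 2.72 percentage points.
Year-end unemployment = 9.38 + 2.72 = 12.10%.

12.10%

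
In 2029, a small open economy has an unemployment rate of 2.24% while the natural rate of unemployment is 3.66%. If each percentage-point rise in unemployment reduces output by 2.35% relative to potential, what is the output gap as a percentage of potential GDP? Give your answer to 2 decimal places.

3.34%

The unemployment gap is 2.24 - 3.66 = -1.42 percentage points.
Okun's law gives an output gap of -2.35 × (-1.42) = 3.337%, i.e. 3.34% above potential.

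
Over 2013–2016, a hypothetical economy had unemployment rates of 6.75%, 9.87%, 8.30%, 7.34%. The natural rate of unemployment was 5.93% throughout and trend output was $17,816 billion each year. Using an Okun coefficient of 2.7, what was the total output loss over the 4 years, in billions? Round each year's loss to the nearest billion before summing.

$4,107 billion

Year 2013: gap = -2.7 × (6.75 - 5.93) = -2.214%, loss ≈ 17816 × 2.214/100 ≈ 394.
Year 2014: gap = -2.7 × (9.87 - 5.93) = -10.638%, loss ≈ 17816 × 10.638/100 ≈ 1895.
Year 2015: gap = -2.7 × (8.3 - 5.93) = -6.399%, loss ≈ 17816 × 6.399/100 ≈ 1140.
Year 2016: gap = -2.7 × (7.34 - 5.93) = -3.807%, loss ≈ 17816 × 3.807/100 ≈ 678.
Total lost output = 394 + 1895 + 1140 + 678 = 4107 billion.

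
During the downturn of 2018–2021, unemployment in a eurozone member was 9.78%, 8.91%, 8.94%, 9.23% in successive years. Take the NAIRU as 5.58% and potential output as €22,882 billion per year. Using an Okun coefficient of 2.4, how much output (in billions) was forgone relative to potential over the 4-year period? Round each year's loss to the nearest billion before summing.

€7,985 billion

Year 2018: gap = -2.4 × (9.78 - 5.58) = -10.08%, loss ≈ 22882 × 10.08/100 ≈ 2307.
Year 2019: gap = -2.4 × (8.91 - 5.58) = -7.992%, loss ≈ 22882 × 7.992/100 ≈ 1829.
Year 2020: gap = -2.4 × (8.94 - 5.58) = -8.064%, loss ≈ 22882 × 8.064/100 ≈ 1845.
Year 2021: gap = -2.4 × (9.23 - 5.58) = -8.76%, loss ≈ 22882 × 8.76/100 ≈ 2004.
Total lost output = 2307 + 1829 + 1845 + 2004 = 7985 billion.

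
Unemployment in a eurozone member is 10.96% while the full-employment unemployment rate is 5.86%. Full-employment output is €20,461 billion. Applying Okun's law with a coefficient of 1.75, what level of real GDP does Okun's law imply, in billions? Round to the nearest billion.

€18,635 billion

Unemployment gap = 10.96 - 5.86 = 5.1 points, so the output gap is -1.75 × 5.1 = -8.925%.
Actual GDP = 20461 × (1 - 8.925/100) = 20461 × 0.91075 ≈ 18635 billion.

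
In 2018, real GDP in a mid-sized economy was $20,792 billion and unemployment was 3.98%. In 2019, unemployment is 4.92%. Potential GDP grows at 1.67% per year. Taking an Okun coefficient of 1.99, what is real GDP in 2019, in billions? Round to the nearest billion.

$20,750 billion

Δu = 4.92 - 3.98 = 0.94 points.
Okun's law (growth form): g_Y = g_Y* - β × Δu = 1.67 - 1.99 × (0.94) = 1.67 - 1.8706 = -0.2006%.
Real GDP in the next year = 20792 × (1 - 0.2006/100) = 20792 × 0.997994 ≈ 20750 billion.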